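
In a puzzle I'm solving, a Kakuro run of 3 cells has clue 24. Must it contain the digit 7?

The only way to make 24 from 3 distinct digits is {7,8,9}, which contains 7.

Yes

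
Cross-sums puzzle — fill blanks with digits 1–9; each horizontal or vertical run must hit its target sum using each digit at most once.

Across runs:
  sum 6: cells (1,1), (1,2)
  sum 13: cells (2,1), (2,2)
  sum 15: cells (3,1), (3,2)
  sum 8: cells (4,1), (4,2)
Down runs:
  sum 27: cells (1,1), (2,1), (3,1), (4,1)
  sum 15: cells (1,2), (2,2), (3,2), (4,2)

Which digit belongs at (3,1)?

7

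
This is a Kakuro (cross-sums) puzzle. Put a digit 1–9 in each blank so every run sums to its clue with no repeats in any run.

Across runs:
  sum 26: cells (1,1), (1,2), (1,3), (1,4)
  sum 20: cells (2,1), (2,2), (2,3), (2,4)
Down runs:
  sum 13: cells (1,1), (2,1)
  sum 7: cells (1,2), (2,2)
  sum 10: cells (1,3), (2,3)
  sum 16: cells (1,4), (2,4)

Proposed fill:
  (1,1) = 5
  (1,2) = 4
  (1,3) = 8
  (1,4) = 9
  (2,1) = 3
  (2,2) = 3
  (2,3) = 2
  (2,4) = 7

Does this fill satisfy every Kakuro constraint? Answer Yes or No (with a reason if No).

No — the down run (1,1)–(2,1) sums to 8, not 13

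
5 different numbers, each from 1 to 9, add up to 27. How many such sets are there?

11

5 distinct digits from 1–9 sum between 15 and 35.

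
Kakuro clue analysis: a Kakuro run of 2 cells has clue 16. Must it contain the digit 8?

No

The only way to make 16 from 2 distinct digits is {7,9}, which does not contain 8.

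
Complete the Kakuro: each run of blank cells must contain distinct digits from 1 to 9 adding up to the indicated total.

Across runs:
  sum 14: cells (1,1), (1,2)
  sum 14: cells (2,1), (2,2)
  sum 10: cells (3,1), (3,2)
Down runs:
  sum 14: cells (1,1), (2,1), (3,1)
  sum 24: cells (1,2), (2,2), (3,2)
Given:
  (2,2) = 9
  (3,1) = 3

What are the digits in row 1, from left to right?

6, 8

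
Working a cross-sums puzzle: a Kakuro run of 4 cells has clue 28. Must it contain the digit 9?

Yes

Every partition of 28 into 4 distinct digits includes 9: {4,7,8,9}, {5,6,8,9}.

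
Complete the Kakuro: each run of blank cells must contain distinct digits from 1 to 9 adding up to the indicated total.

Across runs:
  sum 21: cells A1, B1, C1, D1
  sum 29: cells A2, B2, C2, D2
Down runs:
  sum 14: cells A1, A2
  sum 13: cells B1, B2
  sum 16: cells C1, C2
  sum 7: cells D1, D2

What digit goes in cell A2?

29 in 4 cells must be {5,7,8,9}; 16 in 2 cells must be {7,9}.
Only 5 fits D2 under both its across sum 29 and down sum 7.
D1 = 7 − 5 = 2 completes the 7 down.
Nothing is forced directly, so branch on A2, whose candidates are 8 or 9. If A2 = 9: that forces A1 = 5, after which C1 would have to be in {6,8} for the 21 across but in {7,9} for the 16 down — contradiction. So A2 = 8.

8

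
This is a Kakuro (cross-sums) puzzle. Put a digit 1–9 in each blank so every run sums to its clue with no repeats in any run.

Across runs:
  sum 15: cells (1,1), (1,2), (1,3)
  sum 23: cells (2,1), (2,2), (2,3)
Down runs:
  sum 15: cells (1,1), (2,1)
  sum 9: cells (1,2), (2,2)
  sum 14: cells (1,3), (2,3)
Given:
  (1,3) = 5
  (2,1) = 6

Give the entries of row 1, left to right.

9, 1, 5

23 in 3 cells must be {6,8,9}.
(1,1) = 15 − 6 = 9 completes the 15 down.
(1,2) = 15 − 14 = 1 completes the 15 across.
(2,2) = 9 − 1 = 8 completes the 9 down.
(2,3) = 23 − 14 = 9 completes the 23 across.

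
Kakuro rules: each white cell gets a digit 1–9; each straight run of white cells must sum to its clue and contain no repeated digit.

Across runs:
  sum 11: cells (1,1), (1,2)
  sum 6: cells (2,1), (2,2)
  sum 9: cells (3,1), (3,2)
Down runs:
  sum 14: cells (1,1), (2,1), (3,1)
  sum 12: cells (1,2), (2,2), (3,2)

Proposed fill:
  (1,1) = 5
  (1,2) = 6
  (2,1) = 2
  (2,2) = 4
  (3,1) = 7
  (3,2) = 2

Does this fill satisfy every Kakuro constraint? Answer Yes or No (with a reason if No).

Yes

Across: 5+6=11; 2+4=6; 7+2=9. Down: 5+2+7=14; 6+4+2=12. No digit repeats within any run.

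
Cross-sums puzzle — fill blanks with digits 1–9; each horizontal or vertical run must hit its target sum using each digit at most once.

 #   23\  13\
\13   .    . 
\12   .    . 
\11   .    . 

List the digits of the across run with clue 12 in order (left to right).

23 in 3 cells must be {6,8,9}.
Nothing is forced directly, so branch on R1C1, whose candidates are 6 or 8 or 9. If R1C1 = 8: that forces R1C2 = 5, R2C1 = 9, after which R2C2 would have to be in {3} for the 12 across but in {1,2,6,7} for the 13 down — contradiction. If R1C1 = 9: that forces R1C2 = 4, R2C1 = 8, after which R2C2 would have to be in {4} for the 12 across but in {1,2,3,6,7,8} for the 13 down — contradiction. So R1C1 = 6.
R1C2 = 13 − 6 = 7 completes the 13 across.
Nothing is forced directly, so branch on R2C1, whose candidates are 8 or 9. If R2C1 = 9: then R2C2 would have to be in {3} for the 12 across but in {1,2,4,5} for the 13 down — contradiction. So R2C1 = 8.
R2C2 = 12 − 8 = 4 completes the 12 across.
R3C1 = 23 − 14 = 9 completes the 23 down.
R3C2 = 11 − 9 = 2 completes the 11 across.

8 4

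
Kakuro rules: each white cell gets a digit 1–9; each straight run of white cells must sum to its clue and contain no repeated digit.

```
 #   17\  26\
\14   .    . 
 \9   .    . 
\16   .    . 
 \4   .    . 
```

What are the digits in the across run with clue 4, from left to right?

16 in 2 cells must be {7,9}; 4 in 2 cells must be {1,3}.
Only 3 fits R4C2 under both its across sum 4 and down sum 26.
Given what's placed, R3C2 must be 9 to fit the 16 across and 26 down.
R4C1 = 4 − 3 = 1 completes the 4 across.

1, 3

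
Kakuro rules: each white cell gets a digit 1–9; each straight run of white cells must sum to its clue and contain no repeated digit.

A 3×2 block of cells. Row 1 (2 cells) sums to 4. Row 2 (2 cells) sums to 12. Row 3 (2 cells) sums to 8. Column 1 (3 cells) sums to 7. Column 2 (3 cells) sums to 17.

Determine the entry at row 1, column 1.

4 in 2 cells must be {1,3}; 7 in 3 cells must be {1,2,4}.
The 4 across and the 7 down share only 1, so (1,1) = 1.
(1,2) = 4 − 1 = 3 completes the 4 across.
Given what's placed, (2,1) must be 4 to fit the 12 across and 7 down.
(2,2) = 12 − 4 = 8 completes the 12 across.
(3,1) = 7 − 5 = 2 completes the 7 down.
(3,2) = 8 − 2 = 6 completes the 8 across.

1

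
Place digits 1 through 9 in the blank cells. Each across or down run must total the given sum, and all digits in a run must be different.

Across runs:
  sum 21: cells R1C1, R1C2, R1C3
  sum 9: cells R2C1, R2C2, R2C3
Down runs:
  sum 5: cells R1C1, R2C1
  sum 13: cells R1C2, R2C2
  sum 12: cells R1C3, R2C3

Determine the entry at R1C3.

9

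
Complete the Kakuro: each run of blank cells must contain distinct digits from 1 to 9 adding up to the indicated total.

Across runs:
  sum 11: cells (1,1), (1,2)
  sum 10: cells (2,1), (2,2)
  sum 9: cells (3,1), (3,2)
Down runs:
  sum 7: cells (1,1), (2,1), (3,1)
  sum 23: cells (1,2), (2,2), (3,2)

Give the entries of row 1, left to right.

2, 9

7 in 3 cells must be {1,2,4}; 23 in 3 cells must be {6,8,9}.
Nothing is forced directly, so branch on (1,1), whose candidates are 2 or 4. If (1,1) = 4: then (1,2) would have to be in {7} for the 11 across but in {6,8,9} for the 23 down — contradiction. So (1,1) = 2.
(1,2) = 11 − 2 = 9 completes the 11 across.
Nothing is forced directly, so branch on (2,1), whose candidates are 1 or 4. If (2,1) = 1: then (2,2) would have to be in {9} for the 10 across but in {6,8} for the 23 down — contradiction. So (2,1) = 4.
(2,2) = 10 − 4 = 6 completes the 10 across.
(3,1) = 7 − 6 = 1 completes the 7 down.
(3,2) = 9 − 1 = 8 completes the 9 across.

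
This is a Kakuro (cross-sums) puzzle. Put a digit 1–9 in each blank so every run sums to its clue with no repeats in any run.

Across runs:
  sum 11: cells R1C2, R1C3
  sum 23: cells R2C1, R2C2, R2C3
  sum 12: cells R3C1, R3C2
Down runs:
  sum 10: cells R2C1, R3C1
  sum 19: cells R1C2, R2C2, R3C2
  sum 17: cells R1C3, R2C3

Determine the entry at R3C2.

23 in 3 cells must be {6,8,9}; 17 in 2 cells must be {8,9}.
Nothing is forced directly, so branch on R1C3, whose candidates are 8 or 9. If R1C3 = 8: that forces R1C2 = 3, R2C2 = 9, after which R2C3 would have to be in {6,8} for the 23 across but in {9} for the 17 down — contradiction. So R1C3 = 9.
R1C2 = 11 − 9 = 2 completes the 11 across.
R2C3 = 17 − 9 = 8 completes the 17 down.
R2C2 = 9: the only remaining digit allowed by both the 23 across and the 19 down.
R3C2 = 19 − 11 = 8 completes the 19 down.
R2C1 = 23 − 17 = 6 completes the 23 across.
R3C1 = 12 − 8 = 4 completes the 12 across.

8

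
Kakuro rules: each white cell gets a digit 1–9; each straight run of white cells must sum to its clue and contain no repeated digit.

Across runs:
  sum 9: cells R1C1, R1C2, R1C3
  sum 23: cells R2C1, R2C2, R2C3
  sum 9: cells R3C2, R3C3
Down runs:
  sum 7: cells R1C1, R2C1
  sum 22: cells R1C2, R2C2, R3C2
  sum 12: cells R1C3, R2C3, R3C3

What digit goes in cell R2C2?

9

23 in 3 cells must be {6,8,9}.
Only 6 fits R2C1 under both its across sum 23 and down sum 7.
R1C1 = 7 − 6 = 1 completes the 7 down.
Nothing is forced directly, so branch on R1C2, whose candidates are 5 or 6. If R1C2 = 6: that forces R1C3 = 2, R2C2 = 9, after which R2C3 would have to be in {8} for the 23 across but in {1,3,4,6,7,9} for the 12 down — contradiction. So R1C2 = 5.
R1C3 = 9 − 6 = 3 completes the 9 across.
R2C3 = 8: the only remaining digit allowed by both the 23 across and the 12 down.
Given what's placed, R3C2 must be 8 to fit the 9 across and 22 down.
R3C3 = 9 − 8 = 1 completes the 9 across.
R2C2 = 23 − 14 = 9 completes the 23 across.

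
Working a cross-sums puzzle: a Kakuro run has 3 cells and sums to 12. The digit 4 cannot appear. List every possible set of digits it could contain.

3 distinct digits from 1–9 sum between 6 and 24.
Dropping sets that contain 4.

{1,2,9}; {1,3,8}; {1,5,6}; {2,3,7}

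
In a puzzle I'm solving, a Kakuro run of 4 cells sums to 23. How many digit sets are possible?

9

4 distinct digits from 1–9 sum between 10 and 30.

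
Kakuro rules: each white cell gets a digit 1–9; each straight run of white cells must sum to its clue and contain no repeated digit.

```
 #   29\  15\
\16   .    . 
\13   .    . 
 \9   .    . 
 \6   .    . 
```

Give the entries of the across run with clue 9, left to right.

16 in 2 cells must be {7,9}; 29 in 4 cells must be {5,7,8,9}.
Only 5 fits R4C1 under both its across sum 6 and down sum 29.
R4C2 = 6 − 5 = 1 completes the 6 across.
Nothing is forced directly, so branch on R3C1, whose candidates are 7 or 8. If R3C1 = 8: then R3C2 would have to be in {1} for the 9 across but in {2,3,4,5,6,7,8,9} for the 15 down — contradiction. So R3C1 = 7.
R1C1 = 9: the only remaining digit allowed by both the 16 across and the 29 down.
R1C2 = 16 − 9 = 7 completes the 16 across.
R2C1 = 29 − 21 = 8 completes the 29 down.
R2C2 = 13 − 8 = 5 completes the 13 across.
R3C2 = 9 − 7 = 2 completes the 9 across.

7 2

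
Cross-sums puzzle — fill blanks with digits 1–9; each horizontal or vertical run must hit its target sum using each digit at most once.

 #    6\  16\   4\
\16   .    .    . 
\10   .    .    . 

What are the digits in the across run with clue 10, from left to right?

2 7 1

16 in 2 cells must be {7,9}; 4 in 2 cells must be {1,3}.
The 10 across and the 16 down share only 7, so R2C2 = 7.
Given what's placed, R2C3 must be 1 to fit the 10 across and 4 down.
R1C2 = 16 − 7 = 9 completes the 16 down.
R1C3 = 4 − 1 = 3 completes the 4 down.
R2C1 = 10 − 8 = 2 completes the 10 across.
R1C1 = 16 − 12 = 4 completes the 16 across.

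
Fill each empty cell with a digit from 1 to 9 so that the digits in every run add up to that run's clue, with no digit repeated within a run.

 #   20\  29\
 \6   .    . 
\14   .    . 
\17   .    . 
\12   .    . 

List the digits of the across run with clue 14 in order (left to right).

17 in 2 cells must be {8,9}; 29 in 4 cells must be {5,7,8,9}.
Only 5 fits R1C2 under both its across sum 6 and down sum 29.
R1C1 = 6 − 5 = 1 completes the 6 across.
Nothing is forced directly, so branch on R2C2, whose candidates are 8 or 9. If R2C2 = 9: that forces R2C1 = 5, R3C1 = 8, after which R3C2 would have to be in {9} for the 17 across but in {7,8} for the 29 down — contradiction. So R2C2 = 8.
R2C1 = 14 − 8 = 6 completes the 14 across.

6 8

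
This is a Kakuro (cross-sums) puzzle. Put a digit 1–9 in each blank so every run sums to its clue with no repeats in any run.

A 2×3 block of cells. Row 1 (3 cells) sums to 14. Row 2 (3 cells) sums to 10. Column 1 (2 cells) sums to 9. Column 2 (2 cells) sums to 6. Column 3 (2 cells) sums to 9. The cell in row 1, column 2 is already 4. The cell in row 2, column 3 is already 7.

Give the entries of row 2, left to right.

1 2 7

(1,3) = 9 − 7 = 2 completes the 9 down.
(2,2) = 6 − 4 = 2 completes the 6 down.
(1,1) = 14 − 6 = 8 completes the 14 across.
(2,1) = 10 − 9 = 1 completes the 10 across.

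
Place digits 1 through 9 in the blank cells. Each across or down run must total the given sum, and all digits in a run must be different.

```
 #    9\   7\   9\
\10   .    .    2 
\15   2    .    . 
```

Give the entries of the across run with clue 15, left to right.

2 6 7

R1C1 = 9 − 2 = 7 completes the 9 down.
R1C2 = 10 − 9 = 1 completes the 10 across.
R2C2 = 7 − 1 = 6 completes the 7 down.
R2C3 = 15 − 8 = 7 completes the 15 across.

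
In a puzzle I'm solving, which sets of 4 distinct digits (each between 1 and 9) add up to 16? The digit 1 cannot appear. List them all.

4 distinct digits from 1–9 sum between 10 and 30.
Dropping sets that contain 1.

{2,3,4,7}; {2,3,5,6}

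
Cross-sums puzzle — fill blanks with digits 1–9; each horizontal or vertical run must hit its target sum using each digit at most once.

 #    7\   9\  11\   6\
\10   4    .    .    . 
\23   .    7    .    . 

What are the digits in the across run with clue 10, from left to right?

10 in 4 cells must be {1,2,3,4}.
R1C2 = 9 − 7 = 2 completes the 9 down.
Given what's placed, R1C3 must be 3 to fit the 10 across and 11 down.
R1C4 = 10 − 9 = 1 completes the 10 across.
R2C1 = 7 − 4 = 3 completes the 7 down.
R2C3 = 11 − 3 = 8 completes the 11 down.
R2C4 = 23 − 18 = 5 completes the 23 across.

4 2 3 1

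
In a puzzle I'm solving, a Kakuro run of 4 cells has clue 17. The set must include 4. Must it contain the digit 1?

Counterexample: {2,3,4,8} sums to 17 under that restriction without using 1.

No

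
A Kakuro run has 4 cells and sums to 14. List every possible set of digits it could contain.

{1,2,3,8}; {1,2,4,7}; {1,2,5,6}; {1,3,4,6}; {2,3,4,5}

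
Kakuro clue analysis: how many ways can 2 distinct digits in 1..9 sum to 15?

2 distinct digits from 1–9 sum between 3 and 17.
Enumerating: {6,9}, {7,8}.

2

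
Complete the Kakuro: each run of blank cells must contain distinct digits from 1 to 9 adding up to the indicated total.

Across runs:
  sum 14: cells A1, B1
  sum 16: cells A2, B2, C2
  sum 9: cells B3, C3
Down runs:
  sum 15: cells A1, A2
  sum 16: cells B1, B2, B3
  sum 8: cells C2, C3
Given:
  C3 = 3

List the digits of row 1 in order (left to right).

6, 8

C2 = 8 − 3 = 5 completes the 8 down.
B3 = 9 − 3 = 6 completes the 9 across.
No cell is forced outright now. B1 can only be 8 or 9 (the digits allowed by both its 14 across and its 16 down). If B1 = 9: then A1 would have to be in {5} for the 14 across but in {6,7,8,9} for the 15 down — contradiction. So B1 = 8.
A1 = 14 − 8 = 6 completes the 14 across.
A2 = 15 − 6 = 9 completes the 15 down.
B2 = 16 − 14 = 2 completes the 16 across.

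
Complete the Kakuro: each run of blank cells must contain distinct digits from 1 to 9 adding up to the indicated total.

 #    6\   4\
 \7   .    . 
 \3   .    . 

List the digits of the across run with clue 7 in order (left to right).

4, 3

3 in 2 cells must be {1,2}; 4 in 2 cells must be {1,3}.
The 3 across and the 4 down share only 1, so R2C2 = 1.
R1C2 = 4 − 1 = 3 completes the 4 down.
R2C1 = 3 − 1 = 2 completes the 3 across.
R1C1 = 7 − 3 = 4 completes the 7 across.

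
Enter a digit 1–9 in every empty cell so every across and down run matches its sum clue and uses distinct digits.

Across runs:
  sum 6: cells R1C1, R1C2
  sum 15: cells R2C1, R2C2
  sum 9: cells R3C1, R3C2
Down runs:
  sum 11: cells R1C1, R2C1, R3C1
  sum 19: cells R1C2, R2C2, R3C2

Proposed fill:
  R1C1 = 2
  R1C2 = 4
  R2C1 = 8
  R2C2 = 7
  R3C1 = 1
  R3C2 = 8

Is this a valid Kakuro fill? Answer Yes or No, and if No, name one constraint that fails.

Across: 2+4=6; 8+7=15; 1+8=9. Down: 2+8+1=11; 4+7+8=19. No digit repeats within any run.

Yes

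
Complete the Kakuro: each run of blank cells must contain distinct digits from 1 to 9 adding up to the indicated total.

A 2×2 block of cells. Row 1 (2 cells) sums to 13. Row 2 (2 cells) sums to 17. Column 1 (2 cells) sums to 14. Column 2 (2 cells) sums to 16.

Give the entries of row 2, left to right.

17 in 2 cells must be {8,9}; 16 in 2 cells must be {7,9}.
The 17 across and the 16 down share only 9, so (2,2) = 9.
(1,2) = 16 − 9 = 7 completes the 16 down.
(2,1) = 17 − 9 = 8 completes the 17 across.
(1,1) = 13 − 7 = 6 completes the 13 across.

8 9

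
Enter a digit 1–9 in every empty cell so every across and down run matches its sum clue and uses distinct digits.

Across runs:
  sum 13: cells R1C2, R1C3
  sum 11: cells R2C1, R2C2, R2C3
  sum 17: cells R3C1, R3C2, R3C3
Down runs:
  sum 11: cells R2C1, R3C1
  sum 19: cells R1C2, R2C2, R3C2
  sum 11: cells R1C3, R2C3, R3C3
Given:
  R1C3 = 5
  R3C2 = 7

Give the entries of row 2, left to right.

R1C2 = 13 − 5 = 8 completes the 13 across.
R2C2 = 19 − 15 = 4 completes the 19 down.
R2C3 = 2: the only remaining digit allowed by both the 11 across and the 11 down.
R3C3 = 11 − 7 = 4 completes the 11 down.
R2C1 = 11 − 6 = 5 completes the 11 across.
R3C1 = 17 − 11 = 6 completes the 17 across.

5 4 2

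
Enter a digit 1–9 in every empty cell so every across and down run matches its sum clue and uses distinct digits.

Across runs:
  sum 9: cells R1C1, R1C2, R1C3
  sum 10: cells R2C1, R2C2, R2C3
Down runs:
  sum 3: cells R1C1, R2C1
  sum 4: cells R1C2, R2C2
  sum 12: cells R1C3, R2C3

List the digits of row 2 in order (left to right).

2 1 7

3 in 2 cells must be {1,2}; 4 in 2 cells must be {1,3}.
Nothing is forced directly, so branch on R1C2, whose candidates are 1 or 3. If R1C2 = 1: that forces R1C1 = 2, after which R1C3 would have to be in {6} for the 9 across but in {3,4,5,7,8,9} for the 12 down — contradiction. So R1C2 = 3.
R2C2 = 4 − 3 = 1 completes the 4 down.
Given what's placed, R2C1 must be 2 to fit the 10 across and 3 down.
R2C3 = 10 − 3 = 7 completes the 10 across.
R1C1 = 3 − 2 = 1 completes the 3 down.
R1C3 = 9 − 4 = 5 completes the 9 across.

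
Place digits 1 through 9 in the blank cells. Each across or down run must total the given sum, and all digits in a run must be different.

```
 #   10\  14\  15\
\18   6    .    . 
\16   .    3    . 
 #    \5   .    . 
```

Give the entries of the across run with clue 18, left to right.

R2C1 = 10 − 6 = 4 completes the 10 down.
R2C3 = 16 − 7 = 9 completes the 16 across.
No cell is forced outright now. R1C3 can only be 4 or 5 (the digits allowed by both its 18 across and its 15 down). If R1C3 = 4: then R1C2 would have to be in {8} for the 18 across but in {2,4,5,6,7,9} for the 14 down — contradiction. So R1C3 = 5.
R1C2 = 18 − 11 = 7 completes the 18 across.
R3C2 = 14 − 10 = 4 completes the 14 down.
R3C3 = 5 − 4 = 1 completes the 5 across.

6 7 5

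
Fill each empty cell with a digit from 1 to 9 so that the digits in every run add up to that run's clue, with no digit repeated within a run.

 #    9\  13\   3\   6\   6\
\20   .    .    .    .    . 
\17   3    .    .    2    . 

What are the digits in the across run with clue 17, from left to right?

3 6 1 2 5

3 in 2 cells must be {1,2}.
R1C1 = 9 − 3 = 6 completes the 9 down.
R1C4 = 6 − 2 = 4 completes the 6 down.
Given what's placed, R2C3 must be 1 to fit the 17 across and 3 down.
R1C3 = 3 − 1 = 2 completes the 3 down.
Nothing is forced directly, so branch on R1C2, whose candidates are 5 or 7. If R1C2 = 5: then R1C5 would have to be in {3} for the 20 across but in {1,2,4,5} for the 6 down — contradiction. So R1C2 = 7.
R1C5 = 20 − 19 = 1 completes the 20 across.
R2C2 = 13 − 7 = 6 completes the 13 down.
R2C5 = 17 − 12 = 5 completes the 17 across.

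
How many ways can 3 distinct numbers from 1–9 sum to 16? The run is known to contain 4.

2

3 distinct digits from 1–9 sum between 6 and 24.
Keeping only sets containing 4.
Enumerating: {3,4,9}, {4,5,7}.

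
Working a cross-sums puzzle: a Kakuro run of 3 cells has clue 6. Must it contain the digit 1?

The only way to make 6 from 3 distinct digits is {1,2,3}, which contains 1.

Yes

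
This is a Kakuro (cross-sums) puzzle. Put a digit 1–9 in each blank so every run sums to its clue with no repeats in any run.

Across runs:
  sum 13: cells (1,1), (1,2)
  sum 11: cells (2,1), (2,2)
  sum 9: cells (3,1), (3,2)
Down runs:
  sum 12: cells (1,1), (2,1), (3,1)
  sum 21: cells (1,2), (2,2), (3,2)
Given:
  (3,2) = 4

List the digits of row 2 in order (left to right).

3, 8

(3,1) = 9 − 4 = 5 completes the 9 across.
Nothing is forced directly, so branch on (1,1), whose candidates are 4 or 6. If (1,1) = 6: then (1,2) would have to be in {7} for the 13 across but in {8,9} for the 21 down — contradiction. So (1,1) = 4.
(1,2) = 13 − 4 = 9 completes the 13 across.
(2,1) = 12 − 9 = 3 completes the 12 down.
(2,2) = 11 − 3 = 8 completes the 11 across.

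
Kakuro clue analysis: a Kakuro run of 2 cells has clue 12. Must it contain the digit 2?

No

Counterexample: {3,9} sums to 12 without using 2.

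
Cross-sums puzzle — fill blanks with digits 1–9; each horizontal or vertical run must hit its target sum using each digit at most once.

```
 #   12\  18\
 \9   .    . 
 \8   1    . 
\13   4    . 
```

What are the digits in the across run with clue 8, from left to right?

1 7

R1C1 = 12 − 5 = 7 completes the 12 down.
R1C2 = 9 − 7 = 2 completes the 9 across.
R2C2 = 8 − 1 = 7 completes the 8 across.
R3C2 = 13 − 4 = 9 completes the 13 across.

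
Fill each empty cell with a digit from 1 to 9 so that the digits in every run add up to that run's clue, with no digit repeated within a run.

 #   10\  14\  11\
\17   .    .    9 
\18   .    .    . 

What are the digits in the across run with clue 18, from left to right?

R2C3 = 11 − 9 = 2 completes the 11 down.
Given what's placed, R2C2 must be 9 to fit the 18 across and 14 down.
R1C2 = 14 − 9 = 5 completes the 14 down.
R2C1 = 18 − 11 = 7 completes the 18 across.
R1C1 = 17 − 14 = 3 completes the 17 across.

7 9 2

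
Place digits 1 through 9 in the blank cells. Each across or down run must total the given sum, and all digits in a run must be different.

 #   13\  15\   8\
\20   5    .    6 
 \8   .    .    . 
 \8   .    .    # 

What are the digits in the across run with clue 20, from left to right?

R1C2 = 20 − 11 = 9 completes the 20 across.
R2C3 = 8 − 6 = 2 completes the 8 down.
Given what's placed, R2C1 must be 1 to fit the 8 across and 13 down.
R2C2 = 8 − 3 = 5 completes the 8 across.
R3C1 = 13 − 6 = 7 completes the 13 down.
R3C2 = 8 − 7 = 1 completes the 8 across.

5, 9, 6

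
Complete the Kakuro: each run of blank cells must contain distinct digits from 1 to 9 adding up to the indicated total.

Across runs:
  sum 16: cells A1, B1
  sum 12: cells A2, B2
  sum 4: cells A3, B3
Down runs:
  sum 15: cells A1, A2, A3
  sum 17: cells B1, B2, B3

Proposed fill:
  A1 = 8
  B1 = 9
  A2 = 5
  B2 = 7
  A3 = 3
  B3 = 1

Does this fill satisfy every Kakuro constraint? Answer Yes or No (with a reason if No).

No — the across run A1–B1 sums to 17, not 16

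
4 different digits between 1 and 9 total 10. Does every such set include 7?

The only way to make 10 from 4 distinct digits is {1,2,3,4}, which does not contain 7.

No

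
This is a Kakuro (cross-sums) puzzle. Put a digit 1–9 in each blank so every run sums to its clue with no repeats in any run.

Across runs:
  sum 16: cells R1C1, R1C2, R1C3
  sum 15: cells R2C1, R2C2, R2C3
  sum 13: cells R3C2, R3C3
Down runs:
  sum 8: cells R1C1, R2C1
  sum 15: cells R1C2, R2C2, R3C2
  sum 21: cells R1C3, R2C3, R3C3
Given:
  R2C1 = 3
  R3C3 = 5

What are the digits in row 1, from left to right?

R1C1 = 8 − 3 = 5 completes the 8 down.
R2C3 = 7: the only remaining digit allowed by both the 15 across and the 21 down.
R3C2 = 13 − 5 = 8 completes the 13 across.
R1C3 = 21 − 12 = 9 completes the 21 down.
R2C2 = 15 − 10 = 5 completes the 15 across.
R1C2 = 16 − 14 = 2 completes the 16 across.

5 2 9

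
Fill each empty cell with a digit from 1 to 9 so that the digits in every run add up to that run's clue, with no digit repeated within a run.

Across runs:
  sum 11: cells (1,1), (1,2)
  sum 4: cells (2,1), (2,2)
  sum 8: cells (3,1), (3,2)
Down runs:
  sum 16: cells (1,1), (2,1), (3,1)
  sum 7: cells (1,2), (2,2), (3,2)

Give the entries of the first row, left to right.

7, 4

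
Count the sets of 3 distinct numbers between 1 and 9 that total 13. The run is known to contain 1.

3

3 distinct digits from 1–9 sum between 6 and 24.
Keeping only sets containing 1.
Enumerating: {1,3,9}, {1,4,8}, {1,5,7}.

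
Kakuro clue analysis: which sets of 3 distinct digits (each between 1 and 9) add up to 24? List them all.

{7,8,9}

3 distinct digits from 1–9 sum between 6 and 24.
Only one set works: {7,8,9}.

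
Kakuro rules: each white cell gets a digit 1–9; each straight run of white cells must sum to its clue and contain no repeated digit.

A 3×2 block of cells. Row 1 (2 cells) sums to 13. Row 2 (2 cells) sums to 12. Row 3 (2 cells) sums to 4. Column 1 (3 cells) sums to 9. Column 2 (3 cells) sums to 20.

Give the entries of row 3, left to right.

4 in 2 cells must be {1,3}.
The 4 across and the 20 down share only 3, so (3,2) = 3.
(3,1) = 4 − 3 = 1 completes the 4 across.
Nothing is forced directly, so branch on (1,1), whose candidates are 5 or 6. If (1,1) = 6: then (1,2) would have to be in {7} for the 13 across but in {8,9} for the 20 down — contradiction. So (1,1) = 5.
(1,2) = 13 − 5 = 8 completes the 13 across.
(2,1) = 9 − 6 = 3 completes the 9 down.
(2,2) = 12 − 3 = 9 completes the 12 across.

1, 3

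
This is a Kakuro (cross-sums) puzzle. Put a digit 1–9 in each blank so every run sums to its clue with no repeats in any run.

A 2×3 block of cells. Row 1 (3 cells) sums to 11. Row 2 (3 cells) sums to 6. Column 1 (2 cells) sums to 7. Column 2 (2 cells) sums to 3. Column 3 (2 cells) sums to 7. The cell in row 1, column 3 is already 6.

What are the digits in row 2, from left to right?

3 2 1

6 in 3 cells must be {1,2,3}; 3 in 2 cells must be {1,2}.
(2,3) = 7 − 6 = 1 completes the 7 down.
Given what's placed, (2,2) must be 2 to fit the 6 across and 3 down.
(1,2) = 3 − 2 = 1 completes the 3 down.
(2,1) = 6 − 3 = 3 completes the 6 across.
(1,1) = 11 − 7 = 4 completes the 11 across.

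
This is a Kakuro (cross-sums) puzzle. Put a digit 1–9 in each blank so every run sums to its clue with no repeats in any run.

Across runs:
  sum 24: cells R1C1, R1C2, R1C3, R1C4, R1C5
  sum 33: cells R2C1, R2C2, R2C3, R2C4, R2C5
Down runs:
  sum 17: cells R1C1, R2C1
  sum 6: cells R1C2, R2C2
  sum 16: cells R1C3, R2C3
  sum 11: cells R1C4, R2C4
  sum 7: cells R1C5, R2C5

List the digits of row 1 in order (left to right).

17 in 2 cells must be {8,9}; 16 in 2 cells must be {7,9}.
Nothing is forced directly, so branch on R2C2, whose candidates are 4 or 5. If R2C2 = 4: that forces R1C2 = 2, R2C5 = 5, after which R1C5 would have to be in {1,3,4,5,6,7,8,9} for the 24 across but in {2} for the 7 down — contradiction. So R2C2 = 5.
R1C2 = 6 − 5 = 1 completes the 6 down.
Given what's placed, R2C5 must be 4 to fit the 33 across and 7 down.
R1C5 = 7 − 4 = 3 completes the 7 down.
No cell is forced outright now. R1C3 can only be 7 or 9 (the digits allowed by both its 24 across and its 16 down). If R1C3 = 9: then R1C1 would have to be in {4,5,6,7} for the 24 across but in {8,9} for the 17 down — contradiction. So R1C3 = 7.
R2C3 = 16 − 7 = 9 completes the 16 down.
Given what's placed, R2C1 must be 8 to fit the 33 across and 17 down.
R2C4 = 33 − 26 = 7 completes the 33 across.
R1C1 = 17 − 8 = 9 completes the 17 down.
R1C4 = 24 − 20 = 4 completes the 24 across.

9 1 7 4 3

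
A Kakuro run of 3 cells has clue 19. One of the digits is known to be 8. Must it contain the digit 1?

Counterexample: {2,8,9} sums to 19 under that restriction without using 1.

No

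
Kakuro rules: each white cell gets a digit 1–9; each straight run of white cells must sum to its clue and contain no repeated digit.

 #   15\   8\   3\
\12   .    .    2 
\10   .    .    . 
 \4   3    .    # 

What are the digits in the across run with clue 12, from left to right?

4 in 2 cells must be {1,3}; 3 in 2 cells must be {1,2}.
R2C3 = 3 − 2 = 1 completes the 3 down.
R3C2 = 4 − 3 = 1 completes the 4 across.
Nothing is forced directly, so branch on R1C1, whose candidates are 4 or 7. If R1C1 = 4: then R1C2 would have to be in {6} for the 12 across but in {2,3,4,5} for the 8 down — contradiction. So R1C1 = 7.
R1C2 = 12 − 9 = 3 completes the 12 across.
R2C1 = 15 − 10 = 5 completes the 15 down.
R2C2 = 10 − 6 = 4 completes the 10 across.

7 3 2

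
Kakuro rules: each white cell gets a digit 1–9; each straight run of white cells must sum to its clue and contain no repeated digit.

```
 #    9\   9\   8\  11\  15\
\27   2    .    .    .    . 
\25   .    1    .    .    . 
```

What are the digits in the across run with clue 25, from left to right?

7 1 3 8 6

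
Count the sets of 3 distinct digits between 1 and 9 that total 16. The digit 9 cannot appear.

5

3 distinct digits from 1–9 sum between 6 and 24.
Dropping sets that contain 9.
Enumerating: {1,7,8}, {2,6,8}, {3,5,8}, {3,6,7}, {4,5,7}.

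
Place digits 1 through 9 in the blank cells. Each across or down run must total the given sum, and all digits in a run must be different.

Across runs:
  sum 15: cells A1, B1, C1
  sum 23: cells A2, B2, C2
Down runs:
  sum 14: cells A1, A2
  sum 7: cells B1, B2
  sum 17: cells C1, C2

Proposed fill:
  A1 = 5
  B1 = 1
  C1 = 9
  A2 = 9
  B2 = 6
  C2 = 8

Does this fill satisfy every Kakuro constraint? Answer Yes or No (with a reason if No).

Yes

Across: 5+1+9=15; 9+6+8=23. Down: 5+9=14; 1+6=7; 9+8=17. No digit repeats within any run.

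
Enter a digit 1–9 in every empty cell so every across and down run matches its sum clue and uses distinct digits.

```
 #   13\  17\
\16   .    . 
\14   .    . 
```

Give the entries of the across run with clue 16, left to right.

7, 9

16 in 2 cells must be {7,9}; 17 in 2 cells must be {8,9}.
The 16 across and the 17 down share only 9, so R1C2 = 9.
R2C2 = 17 − 9 = 8 completes the 17 down.
R1C1 = 16 − 9 = 7 completes the 16 across.
R2C1 = 14 − 8 = 6 completes the 14 across.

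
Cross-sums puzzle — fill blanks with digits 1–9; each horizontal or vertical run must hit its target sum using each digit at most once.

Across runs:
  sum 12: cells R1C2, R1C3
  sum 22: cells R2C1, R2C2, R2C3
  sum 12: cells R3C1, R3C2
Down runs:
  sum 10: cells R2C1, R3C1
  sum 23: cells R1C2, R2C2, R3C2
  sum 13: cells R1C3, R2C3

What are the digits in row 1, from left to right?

8 4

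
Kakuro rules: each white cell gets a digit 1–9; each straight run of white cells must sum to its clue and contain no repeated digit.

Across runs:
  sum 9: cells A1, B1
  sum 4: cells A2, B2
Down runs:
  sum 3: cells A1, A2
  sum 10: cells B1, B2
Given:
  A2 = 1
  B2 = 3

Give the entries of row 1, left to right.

4 in 2 cells must be {1,3}; 3 in 2 cells must be {1,2}.
A1 = 3 − 1 = 2 completes the 3 down.
B1 = 9 − 2 = 7 completes the 9 across.

2, 7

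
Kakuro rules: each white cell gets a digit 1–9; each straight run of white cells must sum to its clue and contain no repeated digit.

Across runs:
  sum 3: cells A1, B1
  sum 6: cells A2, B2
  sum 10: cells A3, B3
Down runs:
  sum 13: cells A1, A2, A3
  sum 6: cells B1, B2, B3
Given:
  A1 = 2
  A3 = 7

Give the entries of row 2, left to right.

4 2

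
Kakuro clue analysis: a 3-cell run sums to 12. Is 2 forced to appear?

Counterexample: {1,3,8} sums to 12 without using 2.

No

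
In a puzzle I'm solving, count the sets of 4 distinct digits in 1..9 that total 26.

4 distinct digits from 1–9 sum between 10 and 30.
Enumerating: {2,7,8,9}, {3,6,8,9}, {4,5,8,9}, {4,6,7,9}, {5,6,7,8}.

5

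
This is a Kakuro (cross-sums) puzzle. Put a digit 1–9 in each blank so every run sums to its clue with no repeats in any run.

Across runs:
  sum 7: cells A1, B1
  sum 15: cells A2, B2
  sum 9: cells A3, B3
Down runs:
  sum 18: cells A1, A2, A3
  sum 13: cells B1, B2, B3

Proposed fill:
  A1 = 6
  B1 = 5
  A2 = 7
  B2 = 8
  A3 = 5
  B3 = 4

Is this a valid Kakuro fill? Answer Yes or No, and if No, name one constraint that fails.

No — the down run B1–B3 sums to 17, not 13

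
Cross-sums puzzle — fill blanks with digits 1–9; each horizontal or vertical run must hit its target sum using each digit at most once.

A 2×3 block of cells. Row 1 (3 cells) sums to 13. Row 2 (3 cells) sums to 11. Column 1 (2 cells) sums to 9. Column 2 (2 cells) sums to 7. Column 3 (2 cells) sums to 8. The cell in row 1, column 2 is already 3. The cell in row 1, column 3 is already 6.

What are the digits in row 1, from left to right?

(1,1) = 13 − 9 = 4 completes the 13 across.
(2,1) = 9 − 4 = 5 completes the 9 down.
(2,2) = 7 − 3 = 4 completes the 7 down.
(2,3) = 11 − 9 = 2 completes the 11 across.

4 3 6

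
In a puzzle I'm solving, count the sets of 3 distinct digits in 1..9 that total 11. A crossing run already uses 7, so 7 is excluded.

4

3 distinct digits from 1–9 sum between 6 and 24.
Dropping sets that contain 7.
Enumerating: {1,2,8}, {1,4,6}, {2,3,6}, {2,4,5}.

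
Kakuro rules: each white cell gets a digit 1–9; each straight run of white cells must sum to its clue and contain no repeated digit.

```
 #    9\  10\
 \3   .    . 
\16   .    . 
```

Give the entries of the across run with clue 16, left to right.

3 in 2 cells must be {1,2}; 16 in 2 cells must be {7,9}.
The 16 across and the 9 down share only 7, so R2C1 = 7.
R2C2 = 16 − 7 = 9 completes the 16 across.
R1C1 = 9 − 7 = 2 completes the 9 down.
R1C2 = 3 − 2 = 1 completes the 3 across.

7 9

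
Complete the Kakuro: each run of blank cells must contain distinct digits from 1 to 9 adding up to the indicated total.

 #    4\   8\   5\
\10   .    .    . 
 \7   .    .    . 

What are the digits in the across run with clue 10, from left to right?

7 in 3 cells must be {1,2,4}; 4 in 2 cells must be {1,3}.
The 7 across and the 4 down share only 1, so R2C1 = 1.
Given what's placed, R2C2 must be 2 to fit the 7 across and 8 down.
R2C3 = 7 − 3 = 4 completes the 7 across.
R1C1 = 4 − 1 = 3 completes the 4 down.
R1C2 = 8 − 2 = 6 completes the 8 down.
R1C3 = 10 − 9 = 1 completes the 10 across.

3 6 1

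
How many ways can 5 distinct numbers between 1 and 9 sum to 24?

5 distinct digits from 1–9 sum between 15 and 35.

11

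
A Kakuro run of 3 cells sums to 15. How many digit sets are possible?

8

3 distinct digits from 1–9 sum between 6 and 24.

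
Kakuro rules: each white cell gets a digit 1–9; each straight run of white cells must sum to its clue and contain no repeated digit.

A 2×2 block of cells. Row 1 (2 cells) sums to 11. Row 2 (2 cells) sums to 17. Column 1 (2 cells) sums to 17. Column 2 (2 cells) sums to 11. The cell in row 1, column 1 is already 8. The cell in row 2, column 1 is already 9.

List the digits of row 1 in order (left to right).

17 in 2 cells must be {8,9}.
(1,2) = 11 − 8 = 3 completes the 11 across.
(2,2) = 17 − 9 = 8 completes the 17 across.

8, 3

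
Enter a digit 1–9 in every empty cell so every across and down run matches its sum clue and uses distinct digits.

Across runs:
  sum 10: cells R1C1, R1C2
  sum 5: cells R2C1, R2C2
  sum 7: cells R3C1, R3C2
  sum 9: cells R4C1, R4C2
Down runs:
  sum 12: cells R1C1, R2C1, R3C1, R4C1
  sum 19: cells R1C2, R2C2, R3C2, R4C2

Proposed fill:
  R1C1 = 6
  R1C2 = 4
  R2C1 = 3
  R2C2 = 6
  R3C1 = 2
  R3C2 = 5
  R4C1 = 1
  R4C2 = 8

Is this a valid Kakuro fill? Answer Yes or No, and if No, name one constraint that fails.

No — the down run R1C2–R4C2 sums to 23, not 19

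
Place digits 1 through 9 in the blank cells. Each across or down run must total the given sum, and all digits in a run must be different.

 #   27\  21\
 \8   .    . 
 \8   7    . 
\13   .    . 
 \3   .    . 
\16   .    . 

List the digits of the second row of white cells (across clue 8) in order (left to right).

7 1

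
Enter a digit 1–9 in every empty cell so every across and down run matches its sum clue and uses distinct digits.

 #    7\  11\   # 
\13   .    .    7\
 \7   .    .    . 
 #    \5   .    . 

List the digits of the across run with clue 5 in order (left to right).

7 in 3 cells must be {1,2,4}.
Nothing is forced directly, so branch on R2C3, whose candidates are 1 or 2 or 4. If R2C3 = 1: then R3C3 would have to be in {1,2,3,4} for the 5 across but in {6} for the 7 down — contradiction. If R2C3 = 2: then R3C3 would have to be in {1,2,3,4} for the 5 across but in {5} for the 7 down — contradiction. So R2C3 = 4.
R3C3 = 7 − 4 = 3 completes the 7 down.
R3C2 = 5 − 3 = 2 completes the 5 across.
R2C2 = 1: the only remaining digit allowed by both the 7 across and the 11 down.
R1C2 = 11 − 3 = 8 completes the 11 down.
R2C1 = 7 − 5 = 2 completes the 7 across.
R1C1 = 13 − 8 = 5 completes the 13 across.

2, 3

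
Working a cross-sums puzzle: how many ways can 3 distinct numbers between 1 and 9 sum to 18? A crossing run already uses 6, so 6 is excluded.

3 distinct digits from 1–9 sum between 6 and 24.
Dropping sets that contain 6.
Enumerating: {1,8,9}, {2,7,9}, {3,7,8}, {4,5,9}.

4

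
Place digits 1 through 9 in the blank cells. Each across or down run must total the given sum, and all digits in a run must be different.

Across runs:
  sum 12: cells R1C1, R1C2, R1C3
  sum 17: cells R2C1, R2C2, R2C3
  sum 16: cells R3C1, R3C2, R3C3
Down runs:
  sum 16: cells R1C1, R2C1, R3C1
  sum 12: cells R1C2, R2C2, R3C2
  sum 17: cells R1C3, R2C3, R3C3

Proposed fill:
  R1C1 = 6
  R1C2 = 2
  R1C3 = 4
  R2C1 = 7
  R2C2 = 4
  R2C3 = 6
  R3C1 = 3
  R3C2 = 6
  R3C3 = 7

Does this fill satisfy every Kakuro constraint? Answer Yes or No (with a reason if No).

Yes

Across: 6+2+4=12; 7+4+6=17; 3+6+7=16. Down: 6+7+3=16; 2+4+6=12; 4+6+7=17. No digit repeats within any run.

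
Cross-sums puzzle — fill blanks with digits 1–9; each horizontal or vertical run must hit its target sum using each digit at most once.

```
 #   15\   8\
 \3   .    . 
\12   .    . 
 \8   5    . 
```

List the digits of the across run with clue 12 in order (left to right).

8 4

3 in 2 cells must be {1,2}.
R3C2 = 8 − 5 = 3 completes the 8 across.
Given what's placed, R1C2 must be 1 to fit the 3 across and 8 down.
R2C2 = 8 − 4 = 4 completes the 8 down.
R1C1 = 3 − 1 = 2 completes the 3 across.
R2C1 = 12 − 4 = 8 completes the 12 across.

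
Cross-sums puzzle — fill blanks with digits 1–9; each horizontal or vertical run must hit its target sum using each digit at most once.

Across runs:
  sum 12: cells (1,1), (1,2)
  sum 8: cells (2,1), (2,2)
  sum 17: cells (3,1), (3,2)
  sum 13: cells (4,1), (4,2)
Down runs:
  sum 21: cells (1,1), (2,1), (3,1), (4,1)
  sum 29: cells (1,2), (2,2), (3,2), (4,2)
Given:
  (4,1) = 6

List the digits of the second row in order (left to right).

3 5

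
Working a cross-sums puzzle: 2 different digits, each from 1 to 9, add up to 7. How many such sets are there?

3

2 distinct digits from 1–9 sum between 3 and 17.
Enumerating: {1,6}, {2,5}, {3,4}.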